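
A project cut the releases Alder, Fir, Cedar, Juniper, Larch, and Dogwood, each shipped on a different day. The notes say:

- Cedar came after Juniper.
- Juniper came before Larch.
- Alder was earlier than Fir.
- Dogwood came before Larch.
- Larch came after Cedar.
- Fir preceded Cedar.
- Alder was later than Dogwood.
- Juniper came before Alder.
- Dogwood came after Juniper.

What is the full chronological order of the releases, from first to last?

Juniper, Dogwood, Alder, Fir, Cedar, Larch

The constraints fix every adjacent pair, so only one ordering works:
Juniper → Dogwood → Alder → Fir → Cedar → Larch.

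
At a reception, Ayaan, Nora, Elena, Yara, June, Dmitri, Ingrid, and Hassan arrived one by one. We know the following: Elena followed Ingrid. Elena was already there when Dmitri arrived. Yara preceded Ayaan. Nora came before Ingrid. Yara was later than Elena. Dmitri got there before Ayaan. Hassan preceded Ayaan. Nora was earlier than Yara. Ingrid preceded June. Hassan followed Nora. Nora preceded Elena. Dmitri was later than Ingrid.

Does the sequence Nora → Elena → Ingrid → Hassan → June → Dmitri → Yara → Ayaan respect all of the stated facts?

The constraints require Ingrid before Elena, but in the proposed sequence Elena appears ahead of Ingrid. That one violation is enough.

no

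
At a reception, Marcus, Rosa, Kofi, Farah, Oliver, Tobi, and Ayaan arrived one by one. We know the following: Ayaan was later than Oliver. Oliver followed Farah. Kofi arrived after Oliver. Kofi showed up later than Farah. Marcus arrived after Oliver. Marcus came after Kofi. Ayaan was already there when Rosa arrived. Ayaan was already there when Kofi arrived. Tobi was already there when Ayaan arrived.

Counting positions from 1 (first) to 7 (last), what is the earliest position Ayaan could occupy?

4

Farah, Oliver, and Tobi must all come before Ayaan — 3 forced predecessors.
Nothing else is forced ahead of Ayaan, so their earliest slot is position 3 + 1 = 4.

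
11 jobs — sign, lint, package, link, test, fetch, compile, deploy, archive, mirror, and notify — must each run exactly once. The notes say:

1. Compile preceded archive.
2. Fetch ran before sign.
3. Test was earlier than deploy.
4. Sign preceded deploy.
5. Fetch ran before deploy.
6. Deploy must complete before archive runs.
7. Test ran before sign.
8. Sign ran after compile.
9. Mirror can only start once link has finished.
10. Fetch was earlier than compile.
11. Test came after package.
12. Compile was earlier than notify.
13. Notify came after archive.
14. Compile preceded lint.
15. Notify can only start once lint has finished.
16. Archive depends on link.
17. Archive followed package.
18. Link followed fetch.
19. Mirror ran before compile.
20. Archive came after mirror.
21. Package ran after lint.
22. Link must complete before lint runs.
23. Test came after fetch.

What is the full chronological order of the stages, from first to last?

fetch, link, mirror, compile, lint, package, test, sign, deploy, archive, notify

The constraints fix every adjacent pair, so only one ordering works:
fetch → link → mirror → compile → lint → package → test → sign → deploy → archive → notify.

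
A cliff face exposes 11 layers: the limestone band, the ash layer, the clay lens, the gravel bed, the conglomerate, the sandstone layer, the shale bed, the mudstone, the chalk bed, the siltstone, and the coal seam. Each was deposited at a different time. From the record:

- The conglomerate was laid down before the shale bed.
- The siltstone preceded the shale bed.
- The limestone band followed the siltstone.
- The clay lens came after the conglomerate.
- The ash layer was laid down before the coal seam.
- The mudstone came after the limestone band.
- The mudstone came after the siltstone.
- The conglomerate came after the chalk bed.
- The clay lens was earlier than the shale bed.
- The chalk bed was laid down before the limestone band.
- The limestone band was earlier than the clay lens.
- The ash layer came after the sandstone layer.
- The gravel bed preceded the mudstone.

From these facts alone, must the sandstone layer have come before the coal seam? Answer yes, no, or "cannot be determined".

Chain the constraints: the sandstone layer → the ash layer → the coal seam. Each link is directly stated, so the sandstone layer comes before the coal seam.

yes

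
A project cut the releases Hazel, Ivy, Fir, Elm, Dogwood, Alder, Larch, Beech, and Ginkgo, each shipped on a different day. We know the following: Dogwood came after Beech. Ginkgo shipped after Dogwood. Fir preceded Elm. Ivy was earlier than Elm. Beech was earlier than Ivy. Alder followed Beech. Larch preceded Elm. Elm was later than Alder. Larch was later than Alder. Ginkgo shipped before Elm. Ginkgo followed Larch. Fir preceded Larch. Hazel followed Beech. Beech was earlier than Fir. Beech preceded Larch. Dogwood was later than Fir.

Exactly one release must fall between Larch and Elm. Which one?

Tracing the constraints gives Larch → Ginkgo → Elm, so Ginkgo sits after Larch and before Elm.
No other release is forced both after Larch and before Elm.

Ginkgo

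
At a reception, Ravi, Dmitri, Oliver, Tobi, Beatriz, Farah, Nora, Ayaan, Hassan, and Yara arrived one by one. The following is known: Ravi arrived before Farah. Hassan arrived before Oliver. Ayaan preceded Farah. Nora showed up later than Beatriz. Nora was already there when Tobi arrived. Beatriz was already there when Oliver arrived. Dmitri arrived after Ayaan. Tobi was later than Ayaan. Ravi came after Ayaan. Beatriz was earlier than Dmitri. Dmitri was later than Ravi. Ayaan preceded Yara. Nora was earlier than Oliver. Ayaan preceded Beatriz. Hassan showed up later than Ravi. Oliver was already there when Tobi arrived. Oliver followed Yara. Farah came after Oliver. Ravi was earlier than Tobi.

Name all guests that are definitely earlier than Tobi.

Ayaan, Beatriz, Hassan, Nora, Oliver, Ravi, Yara

Directly stated before Tobi: Ayaan, Nora, Oliver, and Ravi.
Beatriz reaches Tobi via Beatriz → Oliver → Tobi.
Hassan reaches Tobi via Hassan → Oliver → Tobi.
Yara reaches Tobi via Yara → Oliver → Tobi.
No chain forces Farah (or any of the others) ahead of Tobi.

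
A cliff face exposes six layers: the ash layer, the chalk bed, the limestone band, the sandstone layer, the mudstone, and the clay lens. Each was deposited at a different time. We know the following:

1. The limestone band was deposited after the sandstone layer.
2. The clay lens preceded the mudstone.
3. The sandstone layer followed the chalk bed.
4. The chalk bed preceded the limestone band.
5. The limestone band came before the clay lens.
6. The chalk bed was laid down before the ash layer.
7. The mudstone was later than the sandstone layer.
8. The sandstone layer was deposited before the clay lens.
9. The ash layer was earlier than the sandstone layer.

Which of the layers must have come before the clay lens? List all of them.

the ash layer, the chalk bed, the limestone band, the sandstone layer

Directly stated before the clay lens: the limestone band and the sandstone layer.
The ash layer reaches the clay lens via the ash layer → the sandstone layer → the clay lens.
The chalk bed reaches the clay lens via the chalk bed → the sandstone layer → the clay lens.
No chain forces the mudstone ahead of the clay lens.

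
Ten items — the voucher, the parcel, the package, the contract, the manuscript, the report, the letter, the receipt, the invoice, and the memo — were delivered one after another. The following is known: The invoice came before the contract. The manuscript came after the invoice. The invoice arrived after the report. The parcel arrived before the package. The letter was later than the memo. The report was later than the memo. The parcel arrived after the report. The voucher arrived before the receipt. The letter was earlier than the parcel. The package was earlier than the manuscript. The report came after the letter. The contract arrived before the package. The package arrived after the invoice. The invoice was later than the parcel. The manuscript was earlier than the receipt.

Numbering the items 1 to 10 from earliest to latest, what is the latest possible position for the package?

8

The package must come before the manuscript and the receipt — 2 items forced after it.
Everything else can be placed before the package in some valid order, so the package can sit as late as position 10 − 2 = 8.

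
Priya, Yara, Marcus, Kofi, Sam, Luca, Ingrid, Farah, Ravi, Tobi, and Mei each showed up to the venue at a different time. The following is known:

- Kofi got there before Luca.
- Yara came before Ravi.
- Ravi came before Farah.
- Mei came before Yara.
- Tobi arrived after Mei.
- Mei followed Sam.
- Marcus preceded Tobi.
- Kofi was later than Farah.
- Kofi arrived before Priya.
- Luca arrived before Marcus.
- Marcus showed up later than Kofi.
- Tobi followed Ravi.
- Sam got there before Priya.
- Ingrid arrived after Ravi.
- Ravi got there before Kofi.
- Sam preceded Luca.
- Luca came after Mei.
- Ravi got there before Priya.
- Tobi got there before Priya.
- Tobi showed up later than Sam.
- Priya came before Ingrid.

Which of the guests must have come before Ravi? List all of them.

Mei, Sam, Yara

Directly stated before Ravi: Yara.
Mei reaches Ravi via Mei → Yara → Ravi.
Sam reaches Ravi via Sam → Mei → Yara → Ravi.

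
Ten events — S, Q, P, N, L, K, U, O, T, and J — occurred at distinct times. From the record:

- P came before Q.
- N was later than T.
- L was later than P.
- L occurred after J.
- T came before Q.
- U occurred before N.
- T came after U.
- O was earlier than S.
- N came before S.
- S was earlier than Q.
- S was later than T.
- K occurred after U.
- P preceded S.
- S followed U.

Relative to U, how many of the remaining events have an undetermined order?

Forced after U: K, N, Q, S, and T.
That leaves J, L, O, and P with no forced order relative to U — 4.

4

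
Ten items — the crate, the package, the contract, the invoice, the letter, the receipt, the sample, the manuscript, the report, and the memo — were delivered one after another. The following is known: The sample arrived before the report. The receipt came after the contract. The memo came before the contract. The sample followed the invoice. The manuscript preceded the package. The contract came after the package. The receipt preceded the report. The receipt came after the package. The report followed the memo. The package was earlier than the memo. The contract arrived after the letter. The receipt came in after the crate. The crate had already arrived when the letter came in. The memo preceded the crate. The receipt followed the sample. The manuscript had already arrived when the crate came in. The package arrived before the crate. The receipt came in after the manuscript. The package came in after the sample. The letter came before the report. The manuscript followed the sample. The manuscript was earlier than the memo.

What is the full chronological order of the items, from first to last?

The constraints fix every adjacent pair, so only one ordering works:
the invoice → the sample → the manuscript → the package → the memo → the crate → the letter → the contract → the receipt → the report.

the invoice, the sample, the manuscript, the package, the memo, the crate, the letter, the contract, the receipt, the report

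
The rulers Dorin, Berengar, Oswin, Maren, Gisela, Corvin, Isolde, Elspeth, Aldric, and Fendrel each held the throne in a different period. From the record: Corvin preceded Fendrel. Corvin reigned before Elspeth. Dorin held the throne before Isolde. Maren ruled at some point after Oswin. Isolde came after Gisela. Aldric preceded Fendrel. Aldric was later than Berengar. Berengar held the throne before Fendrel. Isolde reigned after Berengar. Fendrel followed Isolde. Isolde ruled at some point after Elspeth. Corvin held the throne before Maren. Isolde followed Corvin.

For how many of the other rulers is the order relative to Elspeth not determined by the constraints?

Forced before Elspeth: Corvin; forced after Elspeth: Fendrel and Isolde.
That leaves Aldric, Berengar, Dorin, Gisela, Maren, and Oswin with no forced order relative to Elspeth — 6.

6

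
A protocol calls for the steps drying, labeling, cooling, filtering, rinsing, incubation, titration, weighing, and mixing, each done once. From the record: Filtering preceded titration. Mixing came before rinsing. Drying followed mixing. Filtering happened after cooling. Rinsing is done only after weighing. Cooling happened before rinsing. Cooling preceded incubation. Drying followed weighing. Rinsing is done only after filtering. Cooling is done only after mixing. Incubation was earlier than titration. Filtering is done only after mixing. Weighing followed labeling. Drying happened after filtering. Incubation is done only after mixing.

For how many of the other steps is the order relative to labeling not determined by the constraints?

5

Forced after labeling: drying, rinsing, and weighing.
That leaves cooling, filtering, incubation, mixing, and titration with no forced order relative to labeling — 5.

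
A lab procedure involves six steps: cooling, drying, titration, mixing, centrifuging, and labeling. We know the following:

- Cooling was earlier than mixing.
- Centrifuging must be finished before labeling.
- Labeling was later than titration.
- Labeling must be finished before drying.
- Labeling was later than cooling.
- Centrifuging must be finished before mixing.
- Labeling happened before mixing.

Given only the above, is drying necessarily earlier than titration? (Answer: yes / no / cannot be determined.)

no

Tracing the constraints gives titration → labeling → drying, so titration must come before drying.
That means drying cannot be before titration.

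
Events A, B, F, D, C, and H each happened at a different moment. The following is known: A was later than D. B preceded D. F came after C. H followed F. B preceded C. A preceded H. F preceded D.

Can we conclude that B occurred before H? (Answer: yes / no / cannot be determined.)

yes

Chain the constraints: B → D → A → H. Each link is directly stated, so B comes before H.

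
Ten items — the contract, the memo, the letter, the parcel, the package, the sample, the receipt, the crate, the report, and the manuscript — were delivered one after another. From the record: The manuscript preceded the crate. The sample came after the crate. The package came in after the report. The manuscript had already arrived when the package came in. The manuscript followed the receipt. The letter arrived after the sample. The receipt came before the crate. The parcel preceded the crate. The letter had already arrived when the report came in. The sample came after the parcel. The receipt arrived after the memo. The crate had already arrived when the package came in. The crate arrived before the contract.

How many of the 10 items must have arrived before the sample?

5

Directly stated before the sample: the crate and the parcel.
The manuscript reaches the sample via the manuscript → the crate → the sample.
The memo reaches the sample via the memo → the receipt → the crate → the sample.
The receipt reaches the sample via the receipt → the crate → the sample.
No chain forces the letter (or any of the others) ahead of the sample.
That's the crate, the manuscript, the memo, the parcel, and the receipt — 5 in all.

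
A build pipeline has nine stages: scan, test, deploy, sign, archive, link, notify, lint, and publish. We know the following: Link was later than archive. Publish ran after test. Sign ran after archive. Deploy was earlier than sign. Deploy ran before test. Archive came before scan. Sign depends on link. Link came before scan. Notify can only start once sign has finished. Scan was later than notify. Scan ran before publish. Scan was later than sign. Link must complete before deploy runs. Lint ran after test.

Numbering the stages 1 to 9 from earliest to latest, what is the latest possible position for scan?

Scan must come before publish — 1 stage forced after it.
Everything else can be placed before scan in some valid order, so scan can sit as late as position 9 − 1 = 8.

8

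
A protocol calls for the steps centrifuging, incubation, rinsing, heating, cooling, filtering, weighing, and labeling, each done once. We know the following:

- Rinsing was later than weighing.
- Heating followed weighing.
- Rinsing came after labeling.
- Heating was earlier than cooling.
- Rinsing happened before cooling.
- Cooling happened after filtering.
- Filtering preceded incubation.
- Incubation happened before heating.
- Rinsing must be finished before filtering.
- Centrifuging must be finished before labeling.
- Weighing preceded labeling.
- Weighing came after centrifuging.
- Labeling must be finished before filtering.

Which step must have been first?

Centrifuging has a chain of constraints placing it before every other step, so centrifuging must be first.

centrifuging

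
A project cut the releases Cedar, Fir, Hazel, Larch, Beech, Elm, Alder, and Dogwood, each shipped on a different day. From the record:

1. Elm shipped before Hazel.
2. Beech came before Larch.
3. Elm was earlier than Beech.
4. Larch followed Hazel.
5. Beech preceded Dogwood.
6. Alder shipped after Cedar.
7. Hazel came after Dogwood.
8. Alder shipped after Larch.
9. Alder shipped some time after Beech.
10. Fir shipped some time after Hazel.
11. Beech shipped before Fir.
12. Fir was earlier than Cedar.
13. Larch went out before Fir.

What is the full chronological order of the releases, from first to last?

The constraints fix every adjacent pair, so only one ordering works:
Elm → Beech → Dogwood → Hazel → Larch → Fir → Cedar → Alder.

Elm, Beech, Dogwood, Hazel, Larch, Fir, Cedar, Alder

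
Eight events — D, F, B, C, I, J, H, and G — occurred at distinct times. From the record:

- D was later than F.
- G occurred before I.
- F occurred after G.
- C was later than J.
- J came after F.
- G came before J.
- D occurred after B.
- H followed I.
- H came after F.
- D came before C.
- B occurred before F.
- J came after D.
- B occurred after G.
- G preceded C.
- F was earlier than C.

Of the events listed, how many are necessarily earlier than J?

4

Directly stated before J: D, F, and G.
B reaches J via B → D → J.
No chain forces C (or any of the others) ahead of J.
That's B, D, F, and G — 4 in all.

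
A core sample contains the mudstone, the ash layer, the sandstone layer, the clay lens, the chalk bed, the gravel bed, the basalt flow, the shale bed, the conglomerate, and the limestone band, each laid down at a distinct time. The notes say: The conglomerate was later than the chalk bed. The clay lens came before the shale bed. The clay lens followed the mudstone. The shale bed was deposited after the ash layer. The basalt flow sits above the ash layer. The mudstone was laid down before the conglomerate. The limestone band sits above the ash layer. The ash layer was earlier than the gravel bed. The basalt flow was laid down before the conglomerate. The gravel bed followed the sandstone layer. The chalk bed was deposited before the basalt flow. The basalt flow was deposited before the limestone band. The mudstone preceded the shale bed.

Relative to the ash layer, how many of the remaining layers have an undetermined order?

4

Forced after the ash layer: the basalt flow, the conglomerate, the gravel bed, the limestone band, and the shale bed.
That leaves the chalk bed, the clay lens, the mudstone, and the sandstone layer with no forced order relative to the ash layer — 4.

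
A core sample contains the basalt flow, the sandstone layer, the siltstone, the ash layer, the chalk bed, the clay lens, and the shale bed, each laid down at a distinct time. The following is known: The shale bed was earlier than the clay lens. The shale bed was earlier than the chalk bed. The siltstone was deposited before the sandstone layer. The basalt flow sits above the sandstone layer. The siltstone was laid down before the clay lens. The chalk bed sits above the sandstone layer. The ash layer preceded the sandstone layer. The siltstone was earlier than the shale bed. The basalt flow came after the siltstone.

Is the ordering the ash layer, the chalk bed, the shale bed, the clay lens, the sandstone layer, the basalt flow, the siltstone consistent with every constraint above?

The constraints require the siltstone before the clay lens, but in the proposed sequence the clay lens appears ahead of the siltstone. That one violation is enough.

no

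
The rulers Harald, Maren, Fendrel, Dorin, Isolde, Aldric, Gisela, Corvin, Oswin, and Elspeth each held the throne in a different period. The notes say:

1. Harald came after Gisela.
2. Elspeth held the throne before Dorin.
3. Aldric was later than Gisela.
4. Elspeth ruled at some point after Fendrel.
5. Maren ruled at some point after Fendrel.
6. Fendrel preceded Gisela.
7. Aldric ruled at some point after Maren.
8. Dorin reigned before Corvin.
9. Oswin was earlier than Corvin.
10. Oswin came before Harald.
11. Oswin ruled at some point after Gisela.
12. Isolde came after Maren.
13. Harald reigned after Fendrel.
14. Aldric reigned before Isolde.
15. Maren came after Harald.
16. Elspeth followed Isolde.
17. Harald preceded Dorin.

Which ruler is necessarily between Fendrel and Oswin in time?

Tracing the constraints gives Fendrel → Gisela → Oswin, so Gisela sits after Fendrel and before Oswin.
No other ruler is forced both after Fendrel and before Oswin.

Gisela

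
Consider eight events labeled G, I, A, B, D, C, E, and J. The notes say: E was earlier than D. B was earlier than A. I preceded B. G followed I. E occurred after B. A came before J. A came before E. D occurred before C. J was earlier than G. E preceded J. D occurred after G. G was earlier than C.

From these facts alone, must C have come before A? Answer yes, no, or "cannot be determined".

Tracing the constraints gives A → E → D → C, so A must come before C.
That means C cannot be before A.

no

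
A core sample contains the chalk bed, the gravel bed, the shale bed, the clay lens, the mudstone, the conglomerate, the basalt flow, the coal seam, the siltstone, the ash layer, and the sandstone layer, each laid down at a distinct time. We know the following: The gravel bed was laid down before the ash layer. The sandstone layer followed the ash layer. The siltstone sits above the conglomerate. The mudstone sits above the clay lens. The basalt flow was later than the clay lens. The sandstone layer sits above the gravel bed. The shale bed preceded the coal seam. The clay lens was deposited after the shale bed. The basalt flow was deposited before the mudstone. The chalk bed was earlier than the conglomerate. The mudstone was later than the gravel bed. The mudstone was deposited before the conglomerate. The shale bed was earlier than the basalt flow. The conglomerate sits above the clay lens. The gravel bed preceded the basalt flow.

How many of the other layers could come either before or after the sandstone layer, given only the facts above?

Forced before the sandstone layer: the ash layer and the gravel bed.
That leaves the basalt flow, the chalk bed, the clay lens, the coal seam, the conglomerate, the mudstone, the shale bed, and the siltstone with no forced order relative to the sandstone layer — 8.

8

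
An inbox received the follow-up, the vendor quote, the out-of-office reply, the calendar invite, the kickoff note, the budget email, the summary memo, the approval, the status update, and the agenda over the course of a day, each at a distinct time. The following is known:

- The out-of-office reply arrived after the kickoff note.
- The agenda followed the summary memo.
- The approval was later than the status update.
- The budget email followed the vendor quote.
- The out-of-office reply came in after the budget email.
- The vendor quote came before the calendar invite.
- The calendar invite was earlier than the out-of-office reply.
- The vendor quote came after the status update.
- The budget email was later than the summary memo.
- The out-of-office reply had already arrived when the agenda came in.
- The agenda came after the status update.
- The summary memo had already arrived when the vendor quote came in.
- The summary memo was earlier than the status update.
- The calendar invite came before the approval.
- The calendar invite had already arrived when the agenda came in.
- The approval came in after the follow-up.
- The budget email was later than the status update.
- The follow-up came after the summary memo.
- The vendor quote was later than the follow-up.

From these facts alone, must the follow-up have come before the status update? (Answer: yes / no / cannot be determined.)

No chain of stated constraints runs from the follow-up to the status update, and none runs from the status update to the follow-up either.
So the relative order of the follow-up and the status update is not fixed by the given facts.

cannot be determined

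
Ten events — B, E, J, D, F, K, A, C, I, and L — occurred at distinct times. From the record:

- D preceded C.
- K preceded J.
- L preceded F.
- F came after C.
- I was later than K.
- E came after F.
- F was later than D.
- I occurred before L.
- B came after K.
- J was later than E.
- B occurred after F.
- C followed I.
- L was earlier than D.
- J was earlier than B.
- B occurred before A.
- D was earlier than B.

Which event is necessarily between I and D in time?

Tracing the constraints gives I → L → D, so L sits after I and before D.
No other event is forced both after I and before D.

L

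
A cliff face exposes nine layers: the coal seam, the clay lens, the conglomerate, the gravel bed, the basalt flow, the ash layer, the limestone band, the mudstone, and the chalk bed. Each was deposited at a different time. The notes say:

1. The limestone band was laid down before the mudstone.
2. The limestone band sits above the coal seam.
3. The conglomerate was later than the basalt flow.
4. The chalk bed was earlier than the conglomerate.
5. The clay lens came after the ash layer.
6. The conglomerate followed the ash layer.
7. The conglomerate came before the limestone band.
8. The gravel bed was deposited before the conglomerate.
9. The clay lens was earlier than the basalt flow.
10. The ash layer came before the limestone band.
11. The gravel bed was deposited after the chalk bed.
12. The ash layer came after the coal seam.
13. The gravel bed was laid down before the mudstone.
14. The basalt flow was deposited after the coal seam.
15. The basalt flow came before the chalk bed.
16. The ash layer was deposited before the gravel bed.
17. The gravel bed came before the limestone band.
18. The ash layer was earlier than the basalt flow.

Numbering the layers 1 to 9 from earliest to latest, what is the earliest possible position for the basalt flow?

The ash layer, the clay lens, and the coal seam must all come before the basalt flow — 3 forced predecessors.
Nothing else is forced ahead of the basalt flow, so its earliest slot is position 3 + 1 = 4.

4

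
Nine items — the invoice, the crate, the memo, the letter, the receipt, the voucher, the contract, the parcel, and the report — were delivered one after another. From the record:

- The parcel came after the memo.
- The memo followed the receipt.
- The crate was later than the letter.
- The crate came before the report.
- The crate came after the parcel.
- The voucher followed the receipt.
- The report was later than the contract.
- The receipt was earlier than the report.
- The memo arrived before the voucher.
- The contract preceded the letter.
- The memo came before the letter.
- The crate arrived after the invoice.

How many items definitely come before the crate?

6

Directly stated before the crate: the invoice, the letter, and the parcel.
The contract reaches the crate via the contract → the letter → the crate.
The memo reaches the crate via the memo → the parcel → the crate.
The receipt reaches the crate via the receipt → the memo → the parcel → the crate.
No chain forces the report (or any of the others) ahead of the crate.
That's the contract, the invoice, the letter, the memo, the parcel, and the receipt — 6 in all.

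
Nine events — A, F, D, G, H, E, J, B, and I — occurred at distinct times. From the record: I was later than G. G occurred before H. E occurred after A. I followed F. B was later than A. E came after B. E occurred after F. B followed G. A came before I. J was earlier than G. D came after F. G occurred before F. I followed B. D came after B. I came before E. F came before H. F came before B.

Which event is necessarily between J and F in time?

Tracing the constraints gives J → G → F, so G sits after J and before F.
No other event is forced both after J and before F.

G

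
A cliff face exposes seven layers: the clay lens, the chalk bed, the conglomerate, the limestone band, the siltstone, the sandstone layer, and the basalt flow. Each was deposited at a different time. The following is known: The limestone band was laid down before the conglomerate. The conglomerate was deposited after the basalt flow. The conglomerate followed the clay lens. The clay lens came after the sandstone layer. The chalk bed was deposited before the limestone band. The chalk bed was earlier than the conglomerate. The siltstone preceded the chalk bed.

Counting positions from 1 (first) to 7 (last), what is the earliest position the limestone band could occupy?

The chalk bed and the siltstone must both come before the limestone band — 2 forced predecessors.
Nothing else is forced ahead of the limestone band, so its earliest slot is position 2 + 1 = 3.

3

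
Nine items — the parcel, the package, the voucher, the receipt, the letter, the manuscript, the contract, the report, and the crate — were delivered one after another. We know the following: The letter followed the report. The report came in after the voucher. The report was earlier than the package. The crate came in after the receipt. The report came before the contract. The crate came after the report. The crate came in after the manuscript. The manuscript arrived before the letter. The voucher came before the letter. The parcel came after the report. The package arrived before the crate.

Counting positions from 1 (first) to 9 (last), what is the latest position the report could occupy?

The report must come before the contract, the crate, the letter, the package, and the parcel — 5 items forced after it.
Everything else can be placed before the report in some valid order, so the report can sit as late as position 9 − 5 = 4.

4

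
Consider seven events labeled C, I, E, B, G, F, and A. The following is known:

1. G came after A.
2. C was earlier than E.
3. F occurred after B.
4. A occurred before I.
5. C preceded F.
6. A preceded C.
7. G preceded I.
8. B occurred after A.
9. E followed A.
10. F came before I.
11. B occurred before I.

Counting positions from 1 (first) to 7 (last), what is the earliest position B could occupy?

2

A must come before B — 1 forced predecessor.
Nothing else is forced ahead of B, so its earliest slot is position 1 + 1 = 2.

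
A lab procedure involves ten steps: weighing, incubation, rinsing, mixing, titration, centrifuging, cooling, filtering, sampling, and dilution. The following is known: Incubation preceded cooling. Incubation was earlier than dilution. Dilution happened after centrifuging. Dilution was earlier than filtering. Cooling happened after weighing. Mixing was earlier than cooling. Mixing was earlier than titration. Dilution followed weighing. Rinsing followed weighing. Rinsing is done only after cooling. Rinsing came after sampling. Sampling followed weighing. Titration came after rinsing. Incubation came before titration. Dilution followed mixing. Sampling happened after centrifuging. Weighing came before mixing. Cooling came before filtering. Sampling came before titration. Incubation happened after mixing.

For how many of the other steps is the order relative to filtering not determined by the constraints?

Forced before filtering: centrifuging, cooling, dilution, incubation, mixing, and weighing.
That leaves rinsing, sampling, and titration with no forced order relative to filtering — 3.

3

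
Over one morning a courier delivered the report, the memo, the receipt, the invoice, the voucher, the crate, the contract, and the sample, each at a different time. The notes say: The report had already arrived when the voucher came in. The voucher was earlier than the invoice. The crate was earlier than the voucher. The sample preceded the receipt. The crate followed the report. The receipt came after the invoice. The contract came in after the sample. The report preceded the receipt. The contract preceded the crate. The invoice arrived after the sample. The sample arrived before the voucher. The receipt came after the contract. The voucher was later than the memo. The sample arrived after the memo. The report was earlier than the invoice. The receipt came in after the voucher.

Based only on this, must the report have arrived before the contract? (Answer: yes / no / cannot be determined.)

cannot be determined

No chain of stated constraints runs from the report to the contract, and none runs from the contract to the report either.
So the relative order of the report and the contract is not fixed by the given facts.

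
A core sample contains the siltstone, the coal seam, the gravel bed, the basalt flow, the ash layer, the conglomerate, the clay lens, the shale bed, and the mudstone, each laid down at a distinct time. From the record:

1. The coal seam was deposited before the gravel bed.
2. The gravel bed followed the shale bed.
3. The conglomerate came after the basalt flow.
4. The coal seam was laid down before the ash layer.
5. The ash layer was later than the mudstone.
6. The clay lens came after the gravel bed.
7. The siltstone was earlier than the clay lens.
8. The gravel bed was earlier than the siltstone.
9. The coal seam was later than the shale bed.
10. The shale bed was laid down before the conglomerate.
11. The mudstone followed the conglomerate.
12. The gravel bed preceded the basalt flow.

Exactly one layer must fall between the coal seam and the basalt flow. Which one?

the gravel bed

Tracing the constraints gives the coal seam → the gravel bed → the basalt flow, so the gravel bed sits after the coal seam and before the basalt flow.
No other layer is forced both after the coal seam and before the basalt flow.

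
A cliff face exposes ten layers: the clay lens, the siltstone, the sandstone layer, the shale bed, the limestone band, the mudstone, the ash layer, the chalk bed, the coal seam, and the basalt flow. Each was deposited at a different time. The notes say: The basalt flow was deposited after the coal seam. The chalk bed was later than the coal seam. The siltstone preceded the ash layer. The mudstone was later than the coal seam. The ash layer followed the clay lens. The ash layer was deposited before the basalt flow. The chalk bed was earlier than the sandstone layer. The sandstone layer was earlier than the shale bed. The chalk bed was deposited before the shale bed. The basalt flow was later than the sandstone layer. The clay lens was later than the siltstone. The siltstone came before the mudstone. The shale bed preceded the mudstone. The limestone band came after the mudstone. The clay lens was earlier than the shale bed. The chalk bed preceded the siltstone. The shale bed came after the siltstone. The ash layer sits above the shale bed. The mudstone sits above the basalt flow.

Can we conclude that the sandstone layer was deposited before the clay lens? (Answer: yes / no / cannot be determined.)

cannot be determined

No chain of stated constraints runs from the sandstone layer to the clay lens, and none runs from the clay lens to the sandstone layer either.
So the relative order of the sandstone layer and the clay lens is not fixed by the given facts.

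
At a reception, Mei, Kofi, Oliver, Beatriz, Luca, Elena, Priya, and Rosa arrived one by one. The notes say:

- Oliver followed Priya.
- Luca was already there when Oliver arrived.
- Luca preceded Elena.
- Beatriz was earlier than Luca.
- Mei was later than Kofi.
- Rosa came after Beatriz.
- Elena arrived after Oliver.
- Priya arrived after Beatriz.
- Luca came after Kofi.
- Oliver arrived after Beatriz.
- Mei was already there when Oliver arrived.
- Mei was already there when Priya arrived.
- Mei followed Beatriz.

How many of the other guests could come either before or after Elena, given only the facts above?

Forced before Elena: Beatriz, Kofi, Luca, Mei, Oliver, and Priya.
That leaves Rosa with no forced order relative to Elena — 1.

1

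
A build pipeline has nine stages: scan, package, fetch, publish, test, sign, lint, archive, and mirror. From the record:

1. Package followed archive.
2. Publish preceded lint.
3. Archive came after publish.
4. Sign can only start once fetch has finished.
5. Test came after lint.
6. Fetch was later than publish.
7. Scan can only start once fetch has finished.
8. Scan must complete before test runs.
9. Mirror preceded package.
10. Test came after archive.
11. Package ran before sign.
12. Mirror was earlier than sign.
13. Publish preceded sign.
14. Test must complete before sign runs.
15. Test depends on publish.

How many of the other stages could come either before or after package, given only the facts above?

4

Forced before package: archive, mirror, and publish; forced after package: sign.
That leaves fetch, lint, scan, and test with no forced order relative to package — 4.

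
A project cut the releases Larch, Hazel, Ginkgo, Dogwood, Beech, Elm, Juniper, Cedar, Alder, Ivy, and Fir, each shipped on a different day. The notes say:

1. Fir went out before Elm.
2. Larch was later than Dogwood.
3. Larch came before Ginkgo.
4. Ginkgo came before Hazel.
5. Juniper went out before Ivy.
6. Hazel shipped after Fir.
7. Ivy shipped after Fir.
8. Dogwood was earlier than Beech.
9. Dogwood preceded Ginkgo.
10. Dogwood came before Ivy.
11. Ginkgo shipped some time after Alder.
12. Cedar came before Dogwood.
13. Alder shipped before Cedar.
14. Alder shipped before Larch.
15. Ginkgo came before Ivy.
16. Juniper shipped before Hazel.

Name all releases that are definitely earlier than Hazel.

Directly stated before Hazel: Fir, Ginkgo, and Juniper.
Alder reaches Hazel via Alder → Ginkgo → Hazel.
Cedar reaches Hazel via Cedar → Dogwood → Ginkgo → Hazel.
Dogwood reaches Hazel via Dogwood → Ginkgo → Hazel.
Likewise Larch reaches Hazel by chaining the stated constraints.
No chain forces Beech (or any of the others) ahead of Hazel.

Alder, Cedar, Dogwood, Fir, Ginkgo, Juniper, Larch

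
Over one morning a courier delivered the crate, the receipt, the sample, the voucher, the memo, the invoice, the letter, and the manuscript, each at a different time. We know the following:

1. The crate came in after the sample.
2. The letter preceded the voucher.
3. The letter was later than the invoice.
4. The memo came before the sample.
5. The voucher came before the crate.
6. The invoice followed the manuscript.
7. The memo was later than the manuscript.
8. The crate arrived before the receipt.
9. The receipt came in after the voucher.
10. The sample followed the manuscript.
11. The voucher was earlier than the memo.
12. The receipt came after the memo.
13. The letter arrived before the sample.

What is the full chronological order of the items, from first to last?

the manuscript, the invoice, the letter, the voucher, the memo, the sample, the crate, the receipt

The constraints fix every adjacent pair, so only one ordering works:
the manuscript → the invoice → the letter → the voucher → the memo → the sample → the crate → the receipt.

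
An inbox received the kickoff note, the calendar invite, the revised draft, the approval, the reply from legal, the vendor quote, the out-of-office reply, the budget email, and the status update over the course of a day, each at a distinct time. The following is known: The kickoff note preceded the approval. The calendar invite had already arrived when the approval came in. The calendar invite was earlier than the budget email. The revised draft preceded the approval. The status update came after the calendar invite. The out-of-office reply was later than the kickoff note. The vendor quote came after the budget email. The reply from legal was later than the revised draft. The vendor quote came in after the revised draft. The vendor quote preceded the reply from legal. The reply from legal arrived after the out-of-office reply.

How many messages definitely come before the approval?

3

Directly stated before the approval: the calendar invite, the kickoff note, and the revised draft.
That's the calendar invite, the kickoff note, and the revised draft — 3 in all.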